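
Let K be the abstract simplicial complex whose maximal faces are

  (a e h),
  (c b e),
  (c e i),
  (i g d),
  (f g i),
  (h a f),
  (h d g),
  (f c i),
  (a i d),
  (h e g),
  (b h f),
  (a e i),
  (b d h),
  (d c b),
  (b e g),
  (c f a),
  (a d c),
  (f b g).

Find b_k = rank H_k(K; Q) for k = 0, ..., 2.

b_0 = 1, b_1 = 1, b_2 = 0.

K has 9 vertices, 27 edges, 18 triangles.
rank ∂_0 = 0, rank ∂_1 = 8 ⇒ b_0 = 9 − 0 − 8 = 1; all invariant factors of ∂_1 are 1 so no torsion. So H_0 = Z.
rank ∂_1 = 8, rank ∂_2 = 18 ⇒ b_1 = 27 − 8 − 18 = 1; ∂_2 has invariant factor(s) [2] giving torsion. So H_1 = Z ⊕ Z/2Z.
rank ∂_2 = 18, rank ∂_3 = 0 ⇒ b_2 = 18 − 18 − 0 = 0. So H_2 = 0.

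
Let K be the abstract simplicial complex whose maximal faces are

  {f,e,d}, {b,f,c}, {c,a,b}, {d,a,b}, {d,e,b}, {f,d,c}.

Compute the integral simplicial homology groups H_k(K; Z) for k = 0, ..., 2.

Fix the vertex order a < b < c < d < e < f and write every simplex with vertices in increasing order. Then dim K = 2 and the simplices of K are:

  0-simplices (6): a, b, c, d, e, f
  1-simplices (12): ab, ac, ad, bc, bd, be, bf, cd, cf, de, df, ef
  2-simplices (6): abc, abd, bcf, bde, cdf, def

giving chain groups C_0 ≅ Z^6, C_1 ≅ Z^12, C_2 ≅ Z^6.

∂_1: C_1 → C_0 is given by ∂[p,q] = [q] − [p].
The 6×12 boundary matrix has rank 5 and Smith normal form diag(1,1,1,1,1).

Boundary ∂_2: C_2 → C_1 sends each 2-simplex [p,q,r] to [q,r] − [p,r] + [p,q]. For instance
  ∂abd = bd − ad + ab,
  ∂bcf = cf − bf + bc.
The resulting 12×6 matrix has rank 6, and its Smith normal form has invariant factors (1,1,1,1,1,1).

Now H_k = ker ∂_k / im ∂_{k+1}, so:

  H_0: rank C_0 − rank ∂_1 = 6 − 5 = 1, and the invariant factors of ∂_1 are all 1, so H_0 = Z.
  H_1: rank ker ∂_1 − rank ∂_2 = (12 − 5) − 6 = 1, and the invariant factors of ∂_2 are all 1, so H_1 = Z.
  H_2: rank ker ∂_2 − rank ∂_3 = (6 − 6) − 0 = 0, and there is no ∂_3, so H_2 = 0.

H_0 = Z,  H_1 = Z,  H_2 = 0.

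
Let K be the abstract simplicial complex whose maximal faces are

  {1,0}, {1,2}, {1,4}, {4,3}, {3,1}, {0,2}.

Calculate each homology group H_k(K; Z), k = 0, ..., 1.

Order the vertices as 0 < 1 < 2 < 3 < 4. Listing each simplex with vertices in this order, K has dimension 1 with simplices:

  0-simplices (5): [0], [1], [2], [3], [4]
  1-simplices (6): [0,1], [0,2], [1,2], [1,3], [1,4], [3,4]

so the chain groups are C_0 ≅ Z^5, C_1 ≅ Z^6.

Boundary ∂_1: C_1 → C_0 maps an edge to its endpoints' difference, ∂[p,q] = q − p. For instance
  ∂[3,4] = [4] − [3].
This gives a 5×6 integer matrix of rank 4; reducing to Smith normal form yields diagonal entries (1,1,1,1).

Computing H_k = (kernel of ∂_k) / (image of ∂_{k+1}):

  H_0: rank C_0 − rank ∂_1 = 5 − 4 = 1, and the invariant factors of ∂_1 are all 1, so H_0 ≅ Z.
  H_1: rank ker ∂_1 − rank ∂_2 = (6 − 4) − 0 = 2, and there is no ∂_2, so H_1 ≅ Z^2.

As a check, the Euler characteristic is 5 − 6 = -1, which agrees with 1 − 2 = -1.

H_0 = Z,  H_1 = Z^2.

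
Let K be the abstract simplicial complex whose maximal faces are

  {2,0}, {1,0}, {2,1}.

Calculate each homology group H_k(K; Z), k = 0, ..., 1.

K has 3 vertices, 3 edges.
rank ∂_0 = 0, rank ∂_1 = 2 ⇒ b_0 = 3 − 0 − 2 = 1; all invariant factors of ∂_1 are 1 so no torsion. So H_0 = Z.
rank ∂_1 = 2, rank ∂_2 = 0 ⇒ b_1 = 3 − 2 − 0 = 1. So H_1 = Z.

H_0 = Z,  H_1 = Z.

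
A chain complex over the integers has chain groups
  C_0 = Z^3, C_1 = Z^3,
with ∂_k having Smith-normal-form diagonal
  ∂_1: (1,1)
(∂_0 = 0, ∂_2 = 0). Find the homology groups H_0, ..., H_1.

H_0 ≅ Z,  H_1 ≅ Z.

H_0: b_0 = 3 − 0 − 2 = 1; torsion from ∂_1 factors > 1: none. So H_0 ≅ Z.
H_1: b_1 = 3 − 2 − 0 = 1; torsion from ∂_2 factors > 1: none. So H_1 ≅ Z.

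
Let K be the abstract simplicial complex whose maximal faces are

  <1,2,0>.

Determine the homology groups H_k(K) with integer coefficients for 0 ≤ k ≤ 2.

H_0 = Z,  H_1 = 0,  H_2 = 0.

Take the total order 0 < 1 < 2 on the vertex set. Then K (dimension 2) consists of the simplices:

  0-simplices (3): [0], [1], [2]
  1-simplices (3): [0,1], [0,2], [1,2]
  2-simplices (1): [0,1,2]

Hence C_0 ≅ Z^3, C_1 ≅ Z^3, C_2 ≅ Z^1.

∂_1: C_1 → C_0 is given by ∂[p,q] = [q] − [p]. For instance
  ∂[1,2] = [2] − [1].
As a 3×3 matrix over Z this has rank 2, with invariant factors (1,1).

The boundary map ∂_2: C_2 → C_1 acts by ∂[p,q,r] = [q,r] − [p,r] + [p,q]. For instance
  ∂[0,1,2] = [1,2] − [0,2] + [0,1].
The resulting 3×1 matrix has rank 1, and its Smith normal form has invariant factors (1).

Computing H_k = (kernel of ∂_k) / (image of ∂_{k+1}):

  H_0: rank C_0 − rank ∂_1 = 3 − 2 = 1, and the invariant factors of ∂_1 are all 1, so H_0 = Z.
  H_1: rank ker ∂_1 − rank ∂_2 = (3 − 2) − 1 = 0, and the invariant factors of ∂_2 are all 1, so H_1 = 0.
  H_2: rank ker ∂_2 − rank ∂_3 = (1 − 1) − 0 = 0, and there is no ∂_3, so H_2 = 0.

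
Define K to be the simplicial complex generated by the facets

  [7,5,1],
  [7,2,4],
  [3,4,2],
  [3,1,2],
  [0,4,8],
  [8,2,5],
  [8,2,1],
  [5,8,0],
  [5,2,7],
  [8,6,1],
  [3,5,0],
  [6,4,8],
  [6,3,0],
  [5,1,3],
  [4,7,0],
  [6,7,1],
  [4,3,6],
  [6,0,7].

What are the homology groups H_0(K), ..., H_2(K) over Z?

Take the total order 0 < 1 < 2 < 3 < 4 < 5 < 6 < 7 < 8 on the vertex set. Then K (dimension 2) consists of the simplices:

  0-simplices (9): [0], [1], [2], [3], [4], [5], [6], [7], [8]
  1-simplices (27): (27 of them)
  2-simplices (18): [0,3,5], [0,3,6], [0,4,7], [0,4,8], [0,5,8], [0,6,7], [1,2,3], [1,2,8], [1,3,5], [1,5,7], [1,6,7], [1,6,8], [2,3,4], [2,4,7], [2,5,7], [2,5,8], [3,4,6], [4,6,8]

so the chain groups are C_0 ≅ Z^9, C_1 ≅ Z^27, C_2 ≅ Z^18.

Boundary ∂_1: C_1 → C_0 is given by ∂[p,q] = [q] − [p].
The 9×27 boundary matrix has rank 8 and Smith normal form diag(1,1,1,1,1,1,1,1).

Boundary ∂_2: C_2 → C_1 sends each 2-simplex [p,q,r] to [q,r] − [p,r] + [p,q]. For instance
  ∂[3,4,6] = [4,6] − [3,6] + [3,4],
  ∂[0,6,7] = [6,7] − [0,7] + [0,6].
As a 27×18 matrix over Z this has rank 18, with invariant factors (1,1,1,1,1,1,1,1,1,1,1,1,1,1,1,1,1,2).

Now H_k = ker ∂_k / im ∂_{k+1}, so:

  H_0: rank C_0 − rank ∂_1 = 9 − 8 = 1, and the invariant factors of ∂_1 are all 1, so H_0 ≅ Z.
  H_1: rank ker ∂_1 − rank ∂_2 = (27 − 8) − 18 = 1, and ∂_2 has invariant factor 2 > 1, so H_1 ≅ Z ⊕ Z/2Z.
  H_2: rank ker ∂_2 − rank ∂_3 = (18 − 18) − 0 = 0, and there is no ∂_3, so H_2 ≅ 0.

H_0 = Z,  H_1 = Z ⊕ Z/2Z,  H_2 = 0.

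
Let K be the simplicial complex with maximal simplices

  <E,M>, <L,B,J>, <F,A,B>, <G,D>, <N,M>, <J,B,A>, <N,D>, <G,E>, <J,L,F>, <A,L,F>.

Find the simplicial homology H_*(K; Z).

Take the total order A < B < D < E < F < G < J < L < M < N on the vertex set. Then K (dimension 2) consists of the simplices:

  0-simplices (10): A, B, D, E, F, G, J, L, M, N
  1-simplices (15): AB, AF, AJ, AL, BF, BJ, BL, DG, DN, EG, EM, FJ, FL, JL, MN
  2-simplices (5): ABF, ABJ, AFL, BJL, FJL

so the chain groups are C_0 ≅ Z^10, C_1 ≅ Z^15, C_2 ≅ Z^5.

∂_1: C_1 → C_0 is given by ∂[p,q] = [q] − [p]. For instance
  ∂DG = G − D.
The 10×15 boundary matrix has rank 8 and Smith normal form diag(1,1,1,1,1,1,1,1).

Boundary ∂_2: C_2 → C_1 sends each 2-simplex [p,q,r] to [q,r] − [p,r] + [p,q]. For instance
  ∂FJL = JL − FL + FJ,
  ∂BJL = JL − BL + BJ.
This gives a 15×5 integer matrix of rank 5; reducing to Smith normal form yields diagonal entries (1,1,1,1,1).

Computing H_k = (kernel of ∂_k) / (image of ∂_{k+1}):

  H_0: rank C_0 − rank ∂_1 = 10 − 8 = 2, and the invariant factors of ∂_1 are all 1, so H_0 = Z^2.
  H_1: rank ker ∂_1 − rank ∂_2 = (15 − 8) − 5 = 2, and the invariant factors of ∂_2 are all 1, so H_1 = Z^2.
  H_2: rank ker ∂_2 − rank ∂_3 = (5 − 5) − 0 = 0, and there is no ∂_3, so H_2 = 0.

(K is a triangulation of the disjoint union of the circle S^1 and the Möbius band.)

H_0 = Z^2,  H_1 = Z^2,  H_2 = 0.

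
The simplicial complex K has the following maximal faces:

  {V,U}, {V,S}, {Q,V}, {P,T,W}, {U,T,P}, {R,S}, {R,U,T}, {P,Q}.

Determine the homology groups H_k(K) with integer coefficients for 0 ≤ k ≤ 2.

K has 8 vertices, 12 edges, 3 triangles.
rank ∂_0 = 0, rank ∂_1 = 7 ⇒ b_0 = 8 − 0 − 7 = 1; all invariant factors of ∂_1 are 1 so no torsion. So H_0 = Z.
rank ∂_1 = 7, rank ∂_2 = 3 ⇒ b_1 = 12 − 7 − 3 = 2; all invariant factors of ∂_2 are 1 so no torsion. So H_1 = Z^2.
rank ∂_2 = 3, rank ∂_3 = 0 ⇒ b_2 = 3 − 3 − 0 = 0. So H_2 = 0.

H_0 ≅ Z,  H_1 ≅ Z^2,  H_2 = 0.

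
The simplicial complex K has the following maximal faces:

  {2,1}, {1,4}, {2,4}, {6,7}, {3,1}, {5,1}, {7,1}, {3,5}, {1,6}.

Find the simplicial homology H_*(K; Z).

H_0 ≅ Z,  H_1 ≅ Z^3.

Order the vertices as 1 < 2 < 3 < 4 < 5 < 6 < 7. Listing each simplex with vertices in this order, K has dimension 1 with simplices:

  0-simplices (7): [1], [2], [3], [4], [5], [6], [7]
  1-simplices (9): [1,2], [1,3], [1,4], [1,5], [1,6], [1,7], [2,4], [3,5], [6,7]

giving chain groups C_0 ≅ Z^7, C_1 ≅ Z^9.

∂_1: C_1 → C_0 maps an edge to its endpoints' difference, ∂[p,q] = q − p. For instance
  ∂[1,6] = [6] − [1].
This gives a 7×9 integer matrix of rank 6; reducing to Smith normal form yields diagonal entries (1,1,1,1,1,1).

Reading off H_k = ker ∂_k / im ∂_{k+1}:

  H_0: rank C_0 − rank ∂_1 = 7 − 6 = 1, and the invariant factors of ∂_1 are all 1, so H_0 = Z.
  H_1: rank ker ∂_1 − rank ∂_2 = (9 − 6) − 0 = 3, and there is no ∂_2, so H_1 = Z^3.

As a check, the Euler characteristic is 7 − 9 = -2, which agrees with 1 − 3 = -2.
(K is a triangulation of a wedge of 3 circles.)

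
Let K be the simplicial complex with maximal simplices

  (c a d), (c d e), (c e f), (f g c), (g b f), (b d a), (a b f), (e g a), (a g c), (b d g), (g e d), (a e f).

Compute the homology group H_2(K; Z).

We work with the vertex ordering a < b < c < d < e < f < g. The simplices of K, each written with vertices in increasing order, are:

  0-simplices (7): a, b, c, d, e, f, g
  1-simplices (18): ab, ac, ad, ae, af, ag, bd, bf, bg, cd, ce, cf, cg, de, dg, ef, eg, fg
  2-simplices (12): abd, abf, acd, acg, aef, aeg, bdg, bfg, cde, cef, cfg, deg

Hence C_0 ≅ Z^7, C_1 ≅ Z^18, C_2 ≅ Z^12.

The boundary map ∂_1: C_1 → C_0 maps an edge to its endpoints' difference, ∂[p,q] = q − p.
The 7×18 boundary matrix has rank 6 and Smith normal form diag(1,1,1,1,1,1).

Boundary ∂_2: C_2 → C_1 maps a triangle to the signed sum of its edges. For instance
  ∂abf = bf − af + ab,
  ∂bdg = dg − bg + bd.
This gives a 18×12 integer matrix of rank 12; reducing to Smith normal form yields diagonal entries (1,1,1,1,1,1,1,1,1,1,1,2).

Reading off H_k = ker ∂_k / im ∂_{k+1}:

  H_2: rank ker ∂_2 − rank ∂_3 = (12 − 12) − 0 = 0, and there is no ∂_3, so H_2 = 0.

H_2 = 0.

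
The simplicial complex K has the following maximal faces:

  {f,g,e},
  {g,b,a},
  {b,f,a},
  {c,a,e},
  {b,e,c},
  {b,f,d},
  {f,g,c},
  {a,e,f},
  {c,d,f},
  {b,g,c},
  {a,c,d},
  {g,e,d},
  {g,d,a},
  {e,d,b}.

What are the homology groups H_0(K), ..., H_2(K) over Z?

H_0 ≅ Z,  H_1 ≅ Z^2,  H_2 ≅ Z.

Take the total order a < b < c < d < e < f < g on the vertex set. Then K (dimension 2) consists of the simplices:

  0-simplices (7): a, b, c, d, e, f, g
  1-simplices (21): ab, ac, ad, ae, af, ag, bc, bd, be, bf, bg, cd, ce, cf, cg, de, df, dg, ef, eg, fg
  2-simplices (14): abf, abg, acd, ace, adg, aef, bce, bcg, bde, bdf, cdf, cfg, deg, efg

Hence C_0 ≅ Z^7, C_1 ≅ Z^21, C_2 ≅ Z^14.

∂_1: C_1 → C_0 maps an edge to its endpoints' difference, ∂[p,q] = q − p.
The resulting 7×21 matrix has rank 6, and its Smith normal form has invariant factors (1,1,1,1,1,1).

∂_2: C_2 → C_1 acts by ∂[p,q,r] = [q,r] − [p,r] + [p,q]. For instance
  ∂abf = bf − af + ab,
  ∂cfg = fg − cg + cf.
The resulting 21×14 matrix has rank 13, and its Smith normal form has invariant factors (1,1,1,1,1,1,1,1,1,1,1,1,1).

Reading off H_k = ker ∂_k / im ∂_{k+1}:

  H_0: rank C_0 − rank ∂_1 = 7 − 6 = 1, and the invariant factors of ∂_1 are all 1, so H_0 ≅ Z.
  H_1: rank ker ∂_1 − rank ∂_2 = (21 − 6) − 13 = 2, and the invariant factors of ∂_2 are all 1, so H_1 ≅ Z^2.
  H_2: rank ker ∂_2 − rank ∂_3 = (14 − 13) − 0 = 1, and there is no ∂_3, so H_2 ≅ Z.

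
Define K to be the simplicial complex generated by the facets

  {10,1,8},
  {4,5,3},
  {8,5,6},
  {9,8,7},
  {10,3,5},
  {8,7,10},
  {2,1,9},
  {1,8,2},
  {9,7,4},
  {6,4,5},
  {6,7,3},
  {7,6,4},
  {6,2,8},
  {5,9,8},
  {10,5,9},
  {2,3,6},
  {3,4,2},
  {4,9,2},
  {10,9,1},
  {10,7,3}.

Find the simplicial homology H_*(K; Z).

We work with the vertex ordering 1 < 2 < 3 < 4 < 5 < 6 < 7 < 8 < 9 < 10. The simplices of K, each written with vertices in increasing order, are:

  0-simplices (10): [1], [2], [3], [4], [5], [6], [7], [8], [9], [10]
  1-simplices (30): (30 of them)
  2-simplices (20): (20 of them)

Hence C_0 ≅ Z^10, C_1 ≅ Z^30, C_2 ≅ Z^20.

The boundary map ∂_1: C_1 → C_0 sends each edge [p,q] (with p < q) to q − p.
As a 10×30 matrix over Z this has rank 9, with invariant factors (1,1,1,1,1,1,1,1,1).

Boundary ∂_2: C_2 → C_1 sends each 2-simplex [p,q,r] to [q,r] − [p,r] + [p,q]. For instance
  ∂[7,8,9] = [8,9] − [7,9] + [7,8],
  ∂[1,8,10] = [8,10] − [1,10] + [1,8].
As a 30×20 matrix over Z this has rank 20, with invariant factors (1,1,1,1,1,1,1,1,1,1,1,1,1,1,1,1,1,1,1,2).

From H_k ≅ ker(∂_k) / im(∂_{k+1}) we obtain:

  H_0: rank C_0 − rank ∂_1 = 10 − 9 = 1, and the invariant factors of ∂_1 are all 1, so H_0 ≅ Z.
  H_1: rank ker ∂_1 − rank ∂_2 = (30 − 9) − 20 = 1, and ∂_2 has invariant factor 2 > 1, so H_1 ≅ Z ⊕ Z/2.
  H_2: rank ker ∂_2 − rank ∂_3 = (20 − 20) − 0 = 0, and there is no ∂_3, so H_2 ≅ 0.

As a check, the Euler characteristic is 10 − 30 + 20 = 0, which agrees with 1 − 1 + 0 = 0.
(K is a triangulation of the Klein bottle.)

H_0 = Z,  H_1 = Z ⊕ Z/2,  H_2 = 0.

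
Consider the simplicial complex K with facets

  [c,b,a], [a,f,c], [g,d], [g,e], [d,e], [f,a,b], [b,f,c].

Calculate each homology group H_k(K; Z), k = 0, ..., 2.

H_0 ≅ Z^2,  H_1 ≅ Z,  H_2 ≅ Z.

Fix the vertex order a < b < c < d < e < f < g and write every simplex with vertices in increasing order. Then dim K = 2 and the simplices of K are:

  0-simplices (7): a, b, c, d, e, f, g
  1-simplices (9): ab, ac, af, bc, bf, cf, de, dg, eg
  2-simplices (4): abc, abf, acf, bcf

giving chain groups C_0 ≅ Z^7, C_1 ≅ Z^9, C_2 ≅ Z^4.

The boundary map ∂_1: C_1 → C_0 is given by ∂[p,q] = [q] − [p].
The resulting 7×9 matrix has rank 5, and its Smith normal form has invariant factors (1,1,1,1,1).

∂_2: C_2 → C_1 maps a triangle to the signed sum of its edges. For instance
  ∂acf = cf − af + ac,
  ∂abf = bf − af + ab.
The resulting 9×4 matrix has rank 3, and its Smith normal form has invariant factors (1,1,1).

From H_k ≅ ker(∂_k) / im(∂_{k+1}) we obtain:

  H_0: rank C_0 − rank ∂_1 = 7 − 5 = 2, and the invariant factors of ∂_1 are all 1, so H_0 ≅ Z^2.
  H_1: rank ker ∂_1 − rank ∂_2 = (9 − 5) − 3 = 1, and the invariant factors of ∂_2 are all 1, so H_1 ≅ Z.
  H_2: rank ker ∂_2 − rank ∂_3 = (4 − 3) − 0 = 1, and there is no ∂_3, so H_2 ≅ Z.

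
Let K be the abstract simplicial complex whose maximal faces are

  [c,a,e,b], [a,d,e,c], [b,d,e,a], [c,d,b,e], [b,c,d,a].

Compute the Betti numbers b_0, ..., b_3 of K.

b_0 = 1, b_1 = 0, b_2 = 0, b_3 = 1.

Fix the vertex order a < b < c < d < e and write every simplex with vertices in increasing order. Then dim K = 3 and the simplices of K are:

  0-simplices (5): a, b, c, d, e
  1-simplices (10): ab, ac, ad, ae, bc, bd, be, cd, ce, de
  2-simplices (10): abc, abd, abe, acd, ace, ade, bcd, bce, bde, cde
  3-simplices (5): abcd, abce, abde, acde, bcde

Hence C_0 ≅ Z^5, C_1 ≅ Z^10, C_2 ≅ Z^10, C_3 ≅ Z^5.

The boundary map ∂_1: C_1 → C_0 sends each edge [p,q] (with p < q) to q − p.
The resulting 5×10 matrix has rank 4, and its Smith normal form has invariant factors (1,1,1,1).

∂_2: C_2 → C_1 sends each 2-simplex [p,q,r] to [q,r] − [p,r] + [p,q]. For instance
  ∂cde = de − ce + cd,
  ∂bce = ce − be + bc.
This gives a 10×10 integer matrix of rank 6; reducing to Smith normal form yields diagonal entries (1,1,1,1,1,1).

The boundary map ∂_3: C_3 → C_2 sends each 3-simplex σ to the alternating sum Σ_i (−1)^i (σ with its i-th vertex removed). For instance
  ∂acde = cde − ade + ace − acd,
  ∂bcde = cde − bde + bce − bcd.
This gives a 10×5 integer matrix of rank 4; reducing to Smith normal form yields diagonal entries (1,1,1,1).

Now H_k = ker ∂_k / im ∂_{k+1}, so:

  H_0: rank C_0 − rank ∂_1 = 5 − 4 = 1, and the invariant factors of ∂_1 are all 1, so H_0 ≅ Z.
  H_1: rank ker ∂_1 − rank ∂_2 = (10 − 4) − 6 = 0, and the invariant factors of ∂_2 are all 1, so H_1 ≅ 0.
  H_2: rank ker ∂_2 − rank ∂_3 = (10 − 6) − 4 = 0, and the invariant factors of ∂_3 are all 1, so H_2 ≅ 0.
  H_3: rank ker ∂_3 − rank ∂_4 = (5 − 4) − 0 = 1, and there is no ∂_4, so H_3 ≅ Z.

As a check, the Euler characteristic is 5 − 10 + 10 − 5 = 0, which agrees with 1 − 0 + 0 − 1 = 0.

Hence the Betti numbers are b_0 = 1, b_1 = 0, b_2 = 0, b_3 = 1.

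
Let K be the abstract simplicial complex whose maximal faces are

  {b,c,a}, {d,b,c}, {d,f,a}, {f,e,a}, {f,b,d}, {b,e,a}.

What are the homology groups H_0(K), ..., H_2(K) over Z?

Fix the vertex order a < b < c < d < e < f and write every simplex with vertices in increasing order. Then dim K = 2 and the simplices of K are:

  0-simplices (6): a, b, c, d, e, f
  1-simplices (12): ab, ac, ad, ae, af, bc, bd, be, bf, cd, df, ef
  2-simplices (6): abc, abe, adf, aef, bcd, bdf

giving chain groups C_0 ≅ Z^6, C_1 ≅ Z^12, C_2 ≅ Z^6.

∂_1: C_1 → C_0 is given by ∂[p,q] = [q] − [p].
The 6×12 boundary matrix has rank 5 and Smith normal form diag(1,1,1,1,1).

Boundary ∂_2: C_2 → C_1 sends each 2-simplex [p,q,r] to [q,r] − [p,r] + [p,q]. For instance
  ∂adf = df − af + ad,
  ∂abe = be − ae + ab.
This gives a 12×6 integer matrix of rank 6; reducing to Smith normal form yields diagonal entries (1,1,1,1,1,1).

Now H_k = ker ∂_k / im ∂_{k+1}, so:

  H_0: rank C_0 − rank ∂_1 = 6 − 5 = 1, and the invariant factors of ∂_1 are all 1, so H_0 ≅ Z.
  H_1: rank ker ∂_1 − rank ∂_2 = (12 − 5) − 6 = 1, and the invariant factors of ∂_2 are all 1, so H_1 ≅ Z.
  H_2: rank ker ∂_2 − rank ∂_3 = (6 − 6) − 0 = 0, and there is no ∂_3, so H_2 ≅ 0.

(K is a triangulation of the cylinder S^1 x I.)

H_0 = Z,  H_1 = Z,  H_2 = 0.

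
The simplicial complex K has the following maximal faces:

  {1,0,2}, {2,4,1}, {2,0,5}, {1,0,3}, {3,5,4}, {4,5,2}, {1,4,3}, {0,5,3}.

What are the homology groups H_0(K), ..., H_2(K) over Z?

H_0 = Z,  H_1 = 0,  H_2 = Z.

Fix the vertex order 0 < 1 < 2 < 3 < 4 < 5 and write every simplex with vertices in increasing order. Then dim K = 2 and the simplices of K are:

  0-simplices (6): [0], [1], [2], [3], [4], [5]
  1-simplices (12): [0,1], [0,2], [0,3], [0,5], [1,2], [1,3], [1,4], [2,4], [2,5], [3,4], [3,5], [4,5]
  2-simplices (8): [0,1,2], [0,1,3], [0,2,5], [0,3,5], [1,2,4], [1,3,4], [2,4,5], [3,4,5]

Hence C_0 ≅ Z^6, C_1 ≅ Z^12, C_2 ≅ Z^8.

∂_1: C_1 → C_0 sends each edge [p,q] (with p < q) to q − p.
This gives a 6×12 integer matrix of rank 5; reducing to Smith normal form yields diagonal entries (1,1,1,1,1).

∂_2: C_2 → C_1 sends each 2-simplex [p,q,r] to [q,r] − [p,r] + [p,q]. For instance
  ∂[0,1,2] = [1,2] − [0,2] + [0,1],
  ∂[1,2,4] = [2,4] − [1,4] + [1,2].
The 12×8 boundary matrix has rank 7 and Smith normal form diag(1,1,1,1,1,1,1).

Reading off H_k = ker ∂_k / im ∂_{k+1}:

  H_0: rank C_0 − rank ∂_1 = 6 − 5 = 1, and the invariant factors of ∂_1 are all 1, so H_0 = Z.
  H_1: rank ker ∂_1 − rank ∂_2 = (12 − 5) − 7 = 0, and the invariant factors of ∂_2 are all 1, so H_1 = 0.
  H_2: rank ker ∂_2 − rank ∂_3 = (8 − 7) − 0 = 1, and there is no ∂_3, so H_2 = Z.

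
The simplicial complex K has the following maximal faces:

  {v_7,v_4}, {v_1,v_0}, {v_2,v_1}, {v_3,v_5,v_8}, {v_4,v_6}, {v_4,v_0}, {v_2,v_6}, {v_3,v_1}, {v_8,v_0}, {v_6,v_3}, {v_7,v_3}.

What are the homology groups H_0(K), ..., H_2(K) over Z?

H_0 = Z,  H_1 = Z^4,  H_2 = 0.

K has 9 vertices, 13 edges, 1 triangle.
rank ∂_0 = 0, rank ∂_1 = 8 ⇒ b_0 = 9 − 0 − 8 = 1; all invariant factors of ∂_1 are 1 so no torsion. So H_0 ≅ Z.
rank ∂_1 = 8, rank ∂_2 = 1 ⇒ b_1 = 13 − 8 − 1 = 4; all invariant factors of ∂_2 are 1 so no torsion. So H_1 ≅ Z^4.
rank ∂_2 = 1, rank ∂_3 = 0 ⇒ b_2 = 1 − 1 − 0 = 0. So H_2 ≅ 0.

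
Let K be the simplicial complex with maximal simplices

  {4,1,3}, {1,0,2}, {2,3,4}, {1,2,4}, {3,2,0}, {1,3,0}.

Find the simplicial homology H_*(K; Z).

H_0 ≅ Z,  H_1 = 0,  H_2 ≅ Z.

Order the vertices as 0 < 1 < 2 < 3 < 4. Listing each simplex with vertices in this order, K has dimension 2 with simplices:

  0-simplices (5): [0], [1], [2], [3], [4]
  1-simplices (9): [0,1], [0,2], [0,3], [1,2], [1,3], [1,4], [2,3], [2,4], [3,4]
  2-simplices (6): [0,1,2], [0,1,3], [0,2,3], [1,2,4], [1,3,4], [2,3,4]

so the chain groups are C_0 ≅ Z^5, C_1 ≅ Z^9, C_2 ≅ Z^6.

The boundary map ∂_1: C_1 → C_0 maps an edge to its endpoints' difference, ∂[p,q] = q − p. For instance
  ∂[2,3] = [3] − [2].
This gives a 5×9 integer matrix of rank 4; reducing to Smith normal form yields diagonal entries (1,1,1,1).

The boundary map ∂_2: C_2 → C_1 sends each 2-simplex [p,q,r] to [q,r] − [p,r] + [p,q]. For instance
  ∂[2,3,4] = [3,4] − [2,4] + [2,3],
  ∂[0,1,3] = [1,3] − [0,3] + [0,1].
This gives a 9×6 integer matrix of rank 5; reducing to Smith normal form yields diagonal entries (1,1,1,1,1).

Reading off H_k = ker ∂_k / im ∂_{k+1}:

  H_0: rank C_0 − rank ∂_1 = 5 − 4 = 1, and the invariant factors of ∂_1 are all 1, so H_0 = Z.
  H_1: rank ker ∂_1 − rank ∂_2 = (9 − 4) − 5 = 0, and the invariant factors of ∂_2 are all 1, so H_1 = 0.
  H_2: rank ker ∂_2 − rank ∂_3 = (6 − 5) − 0 = 1, and there is no ∂_3, so H_2 = Z.

(K is a triangulation of the 2-sphere S^2.)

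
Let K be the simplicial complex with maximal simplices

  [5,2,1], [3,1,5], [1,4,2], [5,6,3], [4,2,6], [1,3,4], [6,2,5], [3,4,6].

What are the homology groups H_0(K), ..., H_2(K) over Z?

H_0 ≅ Z,  H_1 = 0,  H_2 ≅ Z.

We work with the vertex ordering 1 < 2 < 3 < 4 < 5 < 6. The simplices of K, each written with vertices in increasing order, are:

  0-simplices (6): [1], [2], [3], [4], [5], [6]
  1-simplices (12): [1,2], [1,3], [1,4], [1,5], [2,4], [2,5], [2,6], [3,4], [3,5], [3,6], [4,6], [5,6]
  2-simplices (8): [1,2,4], [1,2,5], [1,3,4], [1,3,5], [2,4,6], [2,5,6], [3,4,6], [3,5,6]

Hence C_0 ≅ Z^6, C_1 ≅ Z^12, C_2 ≅ Z^8.

∂_1: C_1 → C_0 sends each edge [p,q] (with p < q) to q − p. For instance
  ∂[3,4] = [4] − [3].
This gives a 6×12 integer matrix of rank 5; reducing to Smith normal form yields diagonal entries (1,1,1,1,1).

∂_2: C_2 → C_1 sends each 2-simplex [p,q,r] to [q,r] − [p,r] + [p,q]. For instance
  ∂[2,4,6] = [4,6] − [2,6] + [2,4],
  ∂[3,5,6] = [5,6] − [3,6] + [3,5].
The 12×8 boundary matrix has rank 7 and Smith normal form diag(1,1,1,1,1,1,1).

Computing H_k = (kernel of ∂_k) / (image of ∂_{k+1}):

  H_0: rank C_0 − rank ∂_1 = 6 − 5 = 1, and the invariant factors of ∂_1 are all 1, so H_0 = Z.
  H_1: rank ker ∂_1 − rank ∂_2 = (12 − 5) − 7 = 0, and the invariant factors of ∂_2 are all 1, so H_1 = 0.
  H_2: rank ker ∂_2 − rank ∂_3 = (8 − 7) − 0 = 1, and there is no ∂_3, so H_2 = Z.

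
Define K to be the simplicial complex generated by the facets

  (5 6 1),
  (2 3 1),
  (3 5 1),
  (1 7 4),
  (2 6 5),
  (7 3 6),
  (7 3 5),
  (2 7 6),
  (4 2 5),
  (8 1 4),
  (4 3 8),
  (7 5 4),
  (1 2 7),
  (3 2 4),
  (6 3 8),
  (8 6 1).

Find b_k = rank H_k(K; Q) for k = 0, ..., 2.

b_0 = 1, b_1 = 2, b_2 = 1.

Take the total order 1 < 2 < 3 < 4 < 5 < 6 < 7 < 8 on the vertex set. Then K (dimension 2) consists of the simplices:

  0-simplices (8): [1], [2], [3], [4], [5], [6], [7], [8]
  1-simplices (24): (24 of them)
  2-simplices (16): [1,2,3], [1,2,7], [1,3,5], [1,4,7], [1,4,8], [1,5,6], [1,6,8], [2,3,4], [2,4,5], [2,5,6], [2,6,7], [3,4,8], [3,5,7], [3,6,7], [3,6,8], [4,5,7]

Hence C_0 ≅ Z^8, C_1 ≅ Z^24, C_2 ≅ Z^16.

Boundary ∂_1: C_1 → C_0 sends each edge [p,q] (with p < q) to q − p. For instance
  ∂[1,4] = [4] − [1].
As a 8×24 matrix over Z this has rank 7, with invariant factors (1,1,1,1,1,1,1).

∂_2: C_2 → C_1 acts by ∂[p,q,r] = [q,r] − [p,r] + [p,q]. For instance
  ∂[3,4,8] = [4,8] − [3,8] + [3,4],
  ∂[4,5,7] = [5,7] − [4,7] + [4,5].
As a 24×16 matrix over Z this has rank 15, with invariant factors (1,1,1,1,1,1,1,1,1,1,1,1,1,1,1).

From H_k ≅ ker(∂_k) / im(∂_{k+1}) we obtain:

  H_0: rank C_0 − rank ∂_1 = 8 − 7 = 1, and the invariant factors of ∂_1 are all 1, so H_0 ≅ Z.
  H_1: rank ker ∂_1 − rank ∂_2 = (24 − 7) − 15 = 2, and the invariant factors of ∂_2 are all 1, so H_1 ≅ Z^2.
  H_2: rank ker ∂_2 − rank ∂_3 = (16 − 15) − 0 = 1, and there is no ∂_3, so H_2 ≅ Z.

As a check, the Euler characteristic is 8 − 24 + 16 = 0, which agrees with 1 − 2 + 1 = 0.
(K is a triangulation of the torus T^2.)

Hence the Betti numbers are b_0 = 1, b_1 = 2, b_2 = 1.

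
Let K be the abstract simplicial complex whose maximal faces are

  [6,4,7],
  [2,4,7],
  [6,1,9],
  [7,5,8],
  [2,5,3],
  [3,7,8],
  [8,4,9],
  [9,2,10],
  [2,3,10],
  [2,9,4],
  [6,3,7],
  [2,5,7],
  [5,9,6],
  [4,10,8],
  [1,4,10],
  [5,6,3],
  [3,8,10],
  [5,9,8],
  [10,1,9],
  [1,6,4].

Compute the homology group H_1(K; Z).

H_1 = Z × Z/2.

Take the total order 1 < 2 < 3 < 4 < 5 < 6 < 7 < 8 < 9 < 10 on the vertex set. Then K (dimension 2) consists of the simplices:

  0-simplices (10): [1], [2], [3], [4], [5], [6], [7], [8], [9], [10]
  1-simplices (30): (30 of them)
  2-simplices (20): (20 of them)

giving chain groups C_0 ≅ Z^10, C_1 ≅ Z^30, C_2 ≅ Z^20.

∂_1: C_1 → C_0 sends each edge [p,q] (with p < q) to q − p.
As a 10×30 matrix over Z this has rank 9, with invariant factors (1,1,1,1,1,1,1,1,1).

∂_2: C_2 → C_1 sends each 2-simplex [p,q,r] to [q,r] − [p,r] + [p,q]. For instance
  ∂[3,5,6] = [5,6] − [3,6] + [3,5],
  ∂[2,5,7] = [5,7] − [2,7] + [2,5].
As a 30×20 matrix over Z this has rank 20, with invariant factors (1,1,1,1,1,1,1,1,1,1,1,1,1,1,1,1,1,1,1,2).

From H_k ≅ ker(∂_k) / im(∂_{k+1}) we obtain:

  H_1: rank ker ∂_1 − rank ∂_2 = (30 − 9) − 20 = 1, and ∂_2 has invariant factor 2 > 1, so H_1 ≅ Z × Z/2.

(K is a triangulation of the Klein bottle.)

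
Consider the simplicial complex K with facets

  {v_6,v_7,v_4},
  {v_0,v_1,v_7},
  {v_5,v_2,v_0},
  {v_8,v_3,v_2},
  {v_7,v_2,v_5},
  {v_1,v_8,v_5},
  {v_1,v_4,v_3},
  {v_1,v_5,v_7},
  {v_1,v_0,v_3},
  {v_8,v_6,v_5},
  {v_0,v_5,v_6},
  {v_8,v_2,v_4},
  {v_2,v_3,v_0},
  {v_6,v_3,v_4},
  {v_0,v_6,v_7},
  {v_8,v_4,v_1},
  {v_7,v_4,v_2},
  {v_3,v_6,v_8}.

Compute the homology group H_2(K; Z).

Order the vertices as v_0 < v_1 < v_2 < v_3 < v_4 < v_5 < v_6 < v_7 < v_8. Listing each simplex with vertices in this order, K has dimension 2 with simplices:

  0-simplices (9): [v_0], [v_1], [v_2], [v_3], [v_4], [v_5], [v_6], [v_7], [v_8]
  1-simplices (27): (27 of them)
  2-simplices (18): (18 of them)

so the chain groups are C_0 ≅ Z^9, C_1 ≅ Z^27, C_2 ≅ Z^18.

∂_1: C_1 → C_0 maps an edge to its endpoints' difference, ∂[p,q] = q − p. For instance
  ∂[v_1,v_4] = [v_4] − [v_1].
This gives a 9×27 integer matrix of rank 8; reducing to Smith normal form yields diagonal entries (1,1,1,1,1,1,1,1).

Boundary ∂_2: C_2 → C_1 maps a triangle to the signed sum of its edges. For instance
  ∂[v_0,v_6,v_7] = [v_6,v_7] − [v_0,v_7] + [v_0,v_6],
  ∂[v_0,v_1,v_7] = [v_1,v_7] − [v_0,v_7] + [v_0,v_1].
The 27×18 boundary matrix has rank 18 and Smith normal form diag(1,1,1,1,1,1,1,1,1,1,1,1,1,1,1,1,1,2).

From H_k ≅ ker(∂_k) / im(∂_{k+1}) we obtain:

  H_2: rank ker ∂_2 − rank ∂_3 = (18 − 18) − 0 = 0, and there is no ∂_3, so H_2 ≅ 0.

H_2 ≅ 0.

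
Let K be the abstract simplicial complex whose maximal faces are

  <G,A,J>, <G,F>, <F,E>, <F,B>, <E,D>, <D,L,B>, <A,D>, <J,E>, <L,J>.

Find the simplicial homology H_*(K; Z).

Order the vertices as A < B < D < E < F < G < J < L. Listing each simplex with vertices in this order, K has dimension 2 with simplices:

  0-simplices (8): A, B, D, E, F, G, J, L
  1-simplices (13): AD, AG, AJ, BD, BF, BL, DE, DL, EF, EJ, FG, GJ, JL
  2-simplices (2): AGJ, BDL

so the chain groups are C_0 ≅ Z^8, C_1 ≅ Z^13, C_2 ≅ Z^2.

∂_1: C_1 → C_0 maps an edge to its endpoints' difference, ∂[p,q] = q − p. For instance
  ∂GJ = J − G.
As a 8×13 matrix over Z this has rank 7, with invariant factors (1,1,1,1,1,1,1).

The boundary map ∂_2: C_2 → C_1 acts by ∂[p,q,r] = [q,r] − [p,r] + [p,q]. For instance
  ∂BDL = DL − BL + BD,
  ∂AGJ = GJ − AJ + AG.
This gives a 13×2 integer matrix of rank 2; reducing to Smith normal form yields diagonal entries (1,1).

From H_k ≅ ker(∂_k) / im(∂_{k+1}) we obtain:

  H_0: rank C_0 − rank ∂_1 = 8 − 7 = 1, and the invariant factors of ∂_1 are all 1, so H_0 ≅ Z.
  H_1: rank ker ∂_1 − rank ∂_2 = (13 − 7) − 2 = 4, and the invariant factors of ∂_2 are all 1, so H_1 ≅ Z^4.
  H_2: rank ker ∂_2 − rank ∂_3 = (2 − 2) − 0 = 0, and there is no ∂_3, so H_2 ≅ 0.

As a check, the Euler characteristic is 8 − 13 + 2 = -3, which agrees with 1 − 4 + 0 = -3.

H_0 ≅ Z,  H_1 ≅ Z^4,  H_2 = 0.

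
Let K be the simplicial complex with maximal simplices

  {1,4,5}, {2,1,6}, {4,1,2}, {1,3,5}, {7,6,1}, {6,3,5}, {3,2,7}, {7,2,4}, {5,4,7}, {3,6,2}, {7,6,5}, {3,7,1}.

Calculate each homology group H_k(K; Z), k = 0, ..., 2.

Take the total order 1 < 2 < 3 < 4 < 5 < 6 < 7 on the vertex set. Then K (dimension 2) consists of the simplices:

  0-simplices (7): [1], [2], [3], [4], [5], [6], [7]
  1-simplices (18): [1,2], [1,3], [1,4], [1,5], [1,6], [1,7], [2,3], [2,4], [2,6], [2,7], [3,5], [3,6], [3,7], [4,5], [4,7], [5,6], [5,7], [6,7]
  2-simplices (12): [1,2,4], [1,2,6], [1,3,5], [1,3,7], [1,4,5], [1,6,7], [2,3,6], [2,3,7], [2,4,7], [3,5,6], [4,5,7], [5,6,7]

giving chain groups C_0 ≅ Z^7, C_1 ≅ Z^18, C_2 ≅ Z^12.

The boundary map ∂_1: C_1 → C_0 maps an edge to its endpoints' difference, ∂[p,q] = q − p. For instance
  ∂[5,6] = [6] − [5].
The resulting 7×18 matrix has rank 6, and its Smith normal form has invariant factors (1,1,1,1,1,1).

The boundary map ∂_2: C_2 → C_1 sends each 2-simplex [p,q,r] to [q,r] − [p,r] + [p,q]. For instance
  ∂[4,5,7] = [5,7] − [4,7] + [4,5],
  ∂[2,4,7] = [4,7] − [2,7] + [2,4].
As a 18×12 matrix over Z this has rank 12, with invariant factors (1,1,1,1,1,1,1,1,1,1,1,2).

Computing H_k = (kernel of ∂_k) / (image of ∂_{k+1}):

  H_0: rank C_0 − rank ∂_1 = 7 − 6 = 1, and the invariant factors of ∂_1 are all 1, so H_0 ≅ Z.
  H_1: rank ker ∂_1 − rank ∂_2 = (18 − 6) − 12 = 0, and ∂_2 has invariant factor 2 > 1, so H_1 ≅ Z/2Z.
  H_2: rank ker ∂_2 − rank ∂_3 = (12 − 12) − 0 = 0, and there is no ∂_3, so H_2 ≅ 0.

H_0 = Z,  H_1 = Z/2Z,  H_2 = 0.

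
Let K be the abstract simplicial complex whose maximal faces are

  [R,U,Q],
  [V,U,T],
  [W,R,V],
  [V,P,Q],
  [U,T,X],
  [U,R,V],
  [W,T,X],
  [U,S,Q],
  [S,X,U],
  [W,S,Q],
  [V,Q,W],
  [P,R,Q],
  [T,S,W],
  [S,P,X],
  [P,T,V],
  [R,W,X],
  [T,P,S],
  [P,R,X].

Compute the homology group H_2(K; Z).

H_2 = 0.

Order the vertices as P < Q < R < S < T < U < V < W < X. Listing each simplex with vertices in this order, K has dimension 2 with simplices:

  0-simplices (9): P, Q, R, S, T, U, V, W, X
  1-simplices (27): PQ, PR, PS, PT, PV, PX, QR, QS, QU, QV, QW, RU, RV, RW, RX, ST, SU, SW, SX, TU, TV, TW, TX, UV, UX, VW, WX
  2-simplices (18): PQR, PQV, PRX, PST, PSX, PTV, QRU, QSU, QSW, QVW, RUV, RVW, RWX, STW, SUX, TUV, TUX, TWX

Hence C_0 ≅ Z^9, C_1 ≅ Z^27, C_2 ≅ Z^18.

Boundary ∂_1: C_1 → C_0 sends each edge [p,q] (with p < q) to q − p.
The 9×27 boundary matrix has rank 8 and Smith normal form diag(1,1,1,1,1,1,1,1).

Boundary ∂_2: C_2 → C_1 acts by ∂[p,q,r] = [q,r] − [p,r] + [p,q]. For instance
  ∂PTV = TV − PV + PT,
  ∂PSX = SX − PX + PS.
As a 27×18 matrix over Z this has rank 18, with invariant factors (1,1,1,1,1,1,1,1,1,1,1,1,1,1,1,1,1,2).

Now H_k = ker ∂_k / im ∂_{k+1}, so:

  H_2: rank ker ∂_2 − rank ∂_3 = (18 − 18) − 0 = 0, and there is no ∂_3, so H_2 ≅ 0.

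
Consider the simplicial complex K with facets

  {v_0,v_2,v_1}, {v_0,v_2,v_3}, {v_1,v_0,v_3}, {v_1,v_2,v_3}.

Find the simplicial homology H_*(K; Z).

H_0 ≅ Z,  H_1 = 0,  H_2 ≅ Z.

Fix the vertex order v_0 < v_1 < v_2 < v_3 and write every simplex with vertices in increasing order. Then dim K = 2 and the simplices of K are:

  0-simplices (4): [v_0], [v_1], [v_2], [v_3]
  1-simplices (6): [v_0,v_1], [v_0,v_2], [v_0,v_3], [v_1,v_2], [v_1,v_3], [v_2,v_3]
  2-simplices (4): [v_0,v_1,v_2], [v_0,v_1,v_3], [v_0,v_2,v_3], [v_1,v_2,v_3]

so the chain groups are C_0 ≅ Z^4, C_1 ≅ Z^6, C_2 ≅ Z^4.

Boundary ∂_1: C_1 → C_0 sends each edge [p,q] (with p < q) to q − p. For instance
  ∂[v_0,v_3] = [v_3] − [v_0].
As a 4×6 matrix over Z this has rank 3, with invariant factors (1,1,1).

The boundary map ∂_2: C_2 → C_1 maps a triangle to the signed sum of its edges. For instance
  ∂[v_0,v_1,v_3] = [v_1,v_3] − [v_0,v_3] + [v_0,v_1],
  ∂[v_1,v_2,v_3] = [v_2,v_3] − [v_1,v_3] + [v_1,v_2].
The 6×4 boundary matrix has rank 3 and Smith normal form diag(1,1,1).

From H_k ≅ ker(∂_k) / im(∂_{k+1}) we obtain:

  H_0: rank C_0 − rank ∂_1 = 4 − 3 = 1, and the invariant factors of ∂_1 are all 1, so H_0 ≅ Z.
  H_1: rank ker ∂_1 − rank ∂_2 = (6 − 3) − 3 = 0, and the invariant factors of ∂_2 are all 1, so H_1 ≅ 0.
  H_2: rank ker ∂_2 − rank ∂_3 = (4 − 3) − 0 = 1, and there is no ∂_3, so H_2 ≅ Z.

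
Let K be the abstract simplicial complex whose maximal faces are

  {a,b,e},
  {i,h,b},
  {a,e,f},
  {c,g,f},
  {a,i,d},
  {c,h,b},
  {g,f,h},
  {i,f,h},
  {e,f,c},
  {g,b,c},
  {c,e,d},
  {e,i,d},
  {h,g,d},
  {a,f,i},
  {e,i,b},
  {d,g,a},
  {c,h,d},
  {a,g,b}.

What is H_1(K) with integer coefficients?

H_1 ≅ Z ⊕ Z/2Z.

Take the total order a < b < c < d < e < f < g < h < i on the vertex set. Then K (dimension 2) consists of the simplices:

  0-simplices (9): a, b, c, d, e, f, g, h, i
  1-simplices (27): ab, ad, ae, af, ag, ai, bc, be, bg, bh, bi, cd, ce, cf, cg, ch, de, dg, dh, di, ef, ei, fg, fh, fi, gh, hi
  2-simplices (18): abe, abg, adg, adi, aef, afi, bcg, bch, bei, bhi, cde, cdh, cef, cfg, dei, dgh, fgh, fhi

Hence C_0 ≅ Z^9, C_1 ≅ Z^27, C_2 ≅ Z^18.

Boundary ∂_1: C_1 → C_0 sends each edge [p,q] (with p < q) to q − p.
As a 9×27 matrix over Z this has rank 8, with invariant factors (1,1,1,1,1,1,1,1).

The boundary map ∂_2: C_2 → C_1 acts by ∂[p,q,r] = [q,r] − [p,r] + [p,q]. For instance
  ∂fgh = gh − fh + fg,
  ∂cef = ef − cf + ce.
The resulting 27×18 matrix has rank 18, and its Smith normal form has invariant factors (1,1,1,1,1,1,1,1,1,1,1,1,1,1,1,1,1,2).

From H_k ≅ ker(∂_k) / im(∂_{k+1}) we obtain:

  H_1: rank ker ∂_1 − rank ∂_2 = (27 − 8) − 18 = 1, and ∂_2 has invariant factor 2 > 1, so H_1 ≅ Z ⊕ Z/2Z.

(K is a triangulation of the Klein bottle.)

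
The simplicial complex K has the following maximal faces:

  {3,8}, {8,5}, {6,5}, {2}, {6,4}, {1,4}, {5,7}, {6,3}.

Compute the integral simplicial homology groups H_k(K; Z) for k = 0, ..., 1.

Order the vertices as 1 < 2 < 3 < 4 < 5 < 6 < 7 < 8. Listing each simplex with vertices in this order, K has dimension 1 with simplices:

  0-simplices (8): [1], [2], [3], [4], [5], [6], [7], [8]
  1-simplices (7): [1,4], [3,6], [3,8], [4,6], [5,6], [5,7], [5,8]

so the chain groups are C_0 ≅ Z^8, C_1 ≅ Z^7.

The boundary map ∂_1: C_1 → C_0 maps an edge to its endpoints' difference, ∂[p,q] = q − p.
The resulting 8×7 matrix has rank 6, and its Smith normal form has invariant factors (1,1,1,1,1,1).

Computing H_k = (kernel of ∂_k) / (image of ∂_{k+1}):

  H_0: rank C_0 − rank ∂_1 = 8 − 6 = 2, and the invariant factors of ∂_1 are all 1, so H_0 ≅ Z^2.
  H_1: rank ker ∂_1 − rank ∂_2 = (7 − 6) − 0 = 1, and there is no ∂_2, so H_1 ≅ Z.

H_0 ≅ Z^2,  H_1 ≅ Z.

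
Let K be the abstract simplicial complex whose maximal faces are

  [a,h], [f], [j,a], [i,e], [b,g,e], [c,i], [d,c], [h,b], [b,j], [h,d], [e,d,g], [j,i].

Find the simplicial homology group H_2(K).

K has 10 vertices, 14 edges, 2 triangles.
rank ∂_2 = 2, rank ∂_3 = 0 ⇒ b_2 = 2 − 2 − 0 = 0. So H_2 = 0.

H_2 = 0.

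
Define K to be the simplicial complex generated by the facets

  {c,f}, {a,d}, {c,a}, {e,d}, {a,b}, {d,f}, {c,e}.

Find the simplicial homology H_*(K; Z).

H_0 = Z,  H_1 = Z^2.

Fix the vertex order a < b < c < d < e < f and write every simplex with vertices in increasing order. Then dim K = 1 and the simplices of K are:

  0-simplices (6): a, b, c, d, e, f
  1-simplices (7): ab, ac, ad, ce, cf, de, df

so the chain groups are C_0 ≅ Z^6, C_1 ≅ Z^7.

Boundary ∂_1: C_1 → C_0 sends each edge [p,q] (with p < q) to q − p.
As a 6×7 matrix over Z this has rank 5, with invariant factors (1,1,1,1,1).

From H_k ≅ ker(∂_k) / im(∂_{k+1}) we obtain:

  H_0: rank C_0 − rank ∂_1 = 6 − 5 = 1, and the invariant factors of ∂_1 are all 1, so H_0 = Z.
  H_1: rank ker ∂_1 − rank ∂_2 = (7 − 5) − 0 = 2, and there is no ∂_2, so H_1 = Z^2.

As a check, the Euler characteristic is 6 − 7 = -1, which agrees with 1 − 2 = -1.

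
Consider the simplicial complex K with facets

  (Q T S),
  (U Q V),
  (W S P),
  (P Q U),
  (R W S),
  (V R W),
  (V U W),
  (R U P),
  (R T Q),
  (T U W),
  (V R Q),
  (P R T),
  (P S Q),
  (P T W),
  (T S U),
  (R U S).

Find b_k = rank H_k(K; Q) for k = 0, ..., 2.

Take the total order P < Q < R < S < T < U < V < W on the vertex set. Then K (dimension 2) consists of the simplices:

  0-simplices (8): P, Q, R, S, T, U, V, W
  1-simplices (24): PQ, PR, PS, PT, PU, PW, QR, QS, QT, QU, QV, RS, RT, RU, RV, RW, ST, SU, SW, TU, TW, UV, UW, VW
  2-simplices (16): PQS, PQU, PRT, PRU, PSW, PTW, QRT, QRV, QST, QUV, RSU, RSW, RVW, STU, TUW, UVW

so the chain groups are C_0 ≅ Z^8, C_1 ≅ Z^24, C_2 ≅ Z^16.

∂_1: C_1 → C_0 is given by ∂[p,q] = [q] − [p]. For instance
  ∂PS = S − P.
As a 8×24 matrix over Z this has rank 7, with invariant factors (1,1,1,1,1,1,1).

∂_2: C_2 → C_1 sends each 2-simplex [p,q,r] to [q,r] − [p,r] + [p,q]. For instance
  ∂PTW = TW − PW + PT,
  ∂QUV = UV − QV + QU.
The resulting 24×16 matrix has rank 15, and its Smith normal form has invariant factors (1,1,1,1,1,1,1,1,1,1,1,1,1,1,1).

Now H_k = ker ∂_k / im ∂_{k+1}, so:

  H_0: rank C_0 − rank ∂_1 = 8 − 7 = 1, and the invariant factors of ∂_1 are all 1, so H_0 = Z.
  H_1: rank ker ∂_1 − rank ∂_2 = (24 − 7) − 15 = 2, and the invariant factors of ∂_2 are all 1, so H_1 = Z^2.
  H_2: rank ker ∂_2 − rank ∂_3 = (16 − 15) − 0 = 1, and there is no ∂_3, so H_2 = Z.

As a check, the Euler characteristic is 8 − 24 + 16 = 0, which agrees with 1 − 2 + 1 = 0.

Hence the Betti numbers are b_0 = 1, b_1 = 2, b_2 = 1.

b_0 = 1, b_1 = 2, b_2 = 1.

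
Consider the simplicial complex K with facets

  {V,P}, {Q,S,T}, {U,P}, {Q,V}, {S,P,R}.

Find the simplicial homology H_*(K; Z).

H_0 = Z,  H_1 = Z,  H_2 = 0.

We work with the vertex ordering P < Q < R < S < T < U < V. The simplices of K, each written with vertices in increasing order, are:

  0-simplices (7): P, Q, R, S, T, U, V
  1-simplices (9): PR, PS, PU, PV, QS, QT, QV, RS, ST
  2-simplices (2): PRS, QST

Hence C_0 ≅ Z^7, C_1 ≅ Z^9, C_2 ≅ Z^2.

∂_1: C_1 → C_0 sends each edge [p,q] (with p < q) to q − p.
As a 7×9 matrix over Z this has rank 6, with invariant factors (1,1,1,1,1,1).

Boundary ∂_2: C_2 → C_1 acts by ∂[p,q,r] = [q,r] − [p,r] + [p,q]. For instance
  ∂PRS = RS − PS + PR,
  ∂QST = ST − QT + QS.
The resulting 9×2 matrix has rank 2, and its Smith normal form has invariant factors (1,1).

Now H_k = ker ∂_k / im ∂_{k+1}, so:

  H_0: rank C_0 − rank ∂_1 = 7 − 6 = 1, and the invariant factors of ∂_1 are all 1, so H_0 = Z.
  H_1: rank ker ∂_1 − rank ∂_2 = (9 − 6) − 2 = 1, and the invariant factors of ∂_2 are all 1, so H_1 = Z.
  H_2: rank ker ∂_2 − rank ∂_3 = (2 − 2) − 0 = 0, and there is no ∂_3, so H_2 = 0.

As a check, the Euler characteristic is 7 − 9 + 2 = 0, which agrees with 1 − 1 + 0 = 0.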